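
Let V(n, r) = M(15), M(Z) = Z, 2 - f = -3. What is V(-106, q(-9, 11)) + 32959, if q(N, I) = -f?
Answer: 32974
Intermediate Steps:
f = 5 (f = 2 - 1*(-3) = 2 + 3 = 5)
q(N, I) = -5 (q(N, I) = -1*5 = -5)
V(n, r) = 15
V(-106, q(-9, 11)) + 32959 = 15 + 32959 = 32974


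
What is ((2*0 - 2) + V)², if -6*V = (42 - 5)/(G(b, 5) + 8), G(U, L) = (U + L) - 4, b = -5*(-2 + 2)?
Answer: 21025/2916 ≈ 7.2102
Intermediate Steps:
b = 0 (b = -5*0 = 0)
G(U, L) = -4 + L + U (G(U, L) = (L + U) - 4 = -4 + L + U)
V = -37/54 (V = -(42 - 5)/(6*((-4 + 5 + 0) + 8)) = -37/(6*(1 + 8)) = -37/(6*9) = -⅙*37/9 = -37/54 ≈ -0.68519)
((2*0 - 2) + V)² = ((2*0 - 2) - 37/54)² = ((0 - 2) - 37/54)² = (-2 - 37/54)² = (-145/54)² = 21025/2916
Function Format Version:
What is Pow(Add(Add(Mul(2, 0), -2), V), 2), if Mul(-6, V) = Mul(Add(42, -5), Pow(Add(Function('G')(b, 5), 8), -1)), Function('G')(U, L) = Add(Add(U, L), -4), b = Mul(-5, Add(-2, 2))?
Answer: Rational(21025, 2916) ≈ 7.2102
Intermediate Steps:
b = 0 (b = Mul(-5, 0) = 0)
Function('G')(U, L) = Add(-4, L, U) (Function('G')(U, L) = Add(Add(L, U), -4) = Add(-4, L, U))
V = Rational(-37, 54) (V = Mul(Rational(-1, 6), Mul(Add(42, -5), Pow(Add(Add(-4, 5, 0), 8), -1))) = Mul(Rational(-1, 6), Mul(37, Pow(Add(1, 8), -1))) = Mul(Rational(-1, 6), Mul(37, Pow(9, -1))) = Mul(Rational(-1, 6), Mul(37, Rational(1, 9))) = Mul(Rational(-1, 6), Rational(37, 9)) = Rational(-37, 54) ≈ -0.68519)
Pow(Add(Add(Mul(2, 0), -2), V), 2) = Pow(Add(Add(Mul(2, 0), -2), Rational(-37, 54)), 2) = Pow(Add(Add(0, -2), Rational(-37, 54)), 2) = Pow(Add(-2, Rational(-37, 54)), 2) = Pow(Rational(-145, 54), 2) = Rational(21025, 2916)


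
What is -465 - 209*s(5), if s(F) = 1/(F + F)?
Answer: -4859/10 ≈ -485.90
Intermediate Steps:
s(F) = 1/(2*F)
-465 - 209*s(5) = -465 - 209/(2*5) = -465 - 209*1/10 = -465 - 209/10 = -4859/10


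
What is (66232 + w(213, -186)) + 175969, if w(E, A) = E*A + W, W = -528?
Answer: 202055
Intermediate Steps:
w(E, A) = -528 + A*E (w(E, A) = E*A - 528 = A*E - 528 = -528 + A*E)
(66232 + w(213, -186)) + 175969 = (66232 + (-528 - 186*213)) + 175969 = (66232 + (-528 - 39618)) + 175969 = (66232 - 40146) + 175969 = 26086 + 175969 = 202055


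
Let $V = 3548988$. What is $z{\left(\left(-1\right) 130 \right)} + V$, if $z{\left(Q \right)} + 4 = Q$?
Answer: $3548854$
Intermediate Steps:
$z{\left(Q \right)} = -4 + Q$
$z{\left(\left(-1\right) 130 \right)} + V = \left(-4 - 130\right) + 3548988 = -134 + 3548988 = 3548854$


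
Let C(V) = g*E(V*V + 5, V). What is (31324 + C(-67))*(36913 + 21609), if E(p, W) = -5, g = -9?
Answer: 1835776618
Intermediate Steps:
C(V) = 45 (C(V) = -9*(-5) = 45)
(31324 + C(-67))*(36913 + 21609) = (31324 + 45)*(36913 + 21609) = 31369*58522 = 1835776618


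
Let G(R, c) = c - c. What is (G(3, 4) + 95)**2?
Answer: 9025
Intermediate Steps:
G(R, c) = 0
(G(3, 4) + 95)**2 = (0 + 95)**2 = 95**2 = 9025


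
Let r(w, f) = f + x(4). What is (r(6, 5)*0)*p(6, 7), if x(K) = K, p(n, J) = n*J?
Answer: 0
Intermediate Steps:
p(n, J) = J*n
r(w, f) = 4 + f (r(w, f) = f + 4 = 4 + f)
(r(6, 5)*0)*p(6, 7) = ((4 + 5)*0)*(7*6) = (9*0)*42 = 0*42 = 0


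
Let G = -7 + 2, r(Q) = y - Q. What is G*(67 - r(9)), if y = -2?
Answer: -390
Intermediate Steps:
r(Q) = -2 - Q
G = -5
G*(67 - r(9)) = -5*(67 - (-2 - 1*9)) = -5*(67 - (-2 - 9)) = -5*(67 - 1*(-11)) = -5*(67 + 11) = -5*78 = -390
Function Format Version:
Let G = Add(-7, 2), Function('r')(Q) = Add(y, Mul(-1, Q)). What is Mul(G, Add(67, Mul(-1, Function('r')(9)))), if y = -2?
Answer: -390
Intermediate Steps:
Function('r')(Q) = Add(-2, Mul(-1, Q))
G = -5
Mul(G, Add(67, Mul(-1, Function('r')(9)))) = Mul(-5, Add(67, Mul(-1, Add(-2, Mul(-1, 9))))) = Mul(-5, Add(67, Mul(-1, Add(-2, -9)))) = Mul(-5, Add(67, Mul(-1, -11))) = Mul(-5, Add(67, 11)) = Mul(-5, 78) = -390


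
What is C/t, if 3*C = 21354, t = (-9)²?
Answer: 7118/81 ≈ 87.877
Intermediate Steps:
t = 81
C = 7118 (C = (⅓)*21354 = 7118)
C/t = 7118/81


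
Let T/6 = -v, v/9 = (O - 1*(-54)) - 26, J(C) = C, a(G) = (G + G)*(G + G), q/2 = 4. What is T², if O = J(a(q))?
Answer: 235192896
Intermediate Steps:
q = 8 (q = 2*4 = 8)
a(G) = 4*G² (a(G) = (2*G)*(2*G) = 4*G²)
O = 256 (O = 4*8² = 4*64 = 256)
v = 2556 (v = 9*((256 - 1*(-54)) - 26) = 9*((256 + 54) - 26) = 9*(310 - 26) = 9*284 = 2556)
T = -15336 (T = 6*(-1*2556) = 6*(-2556) = -15336)
T² = (-15336)² = 235192896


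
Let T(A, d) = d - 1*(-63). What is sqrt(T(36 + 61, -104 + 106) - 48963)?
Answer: I*sqrt(48898) ≈ 221.13*I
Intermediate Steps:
T(A, d) = 63 + d (T(A, d) = d + 63 = 63 + d)
sqrt(T(36 + 61, -104 + 106) - 48963) = sqrt((63 + (-104 + 106)) - 48963) = sqrt((63 + 2) - 48963) = sqrt(65 - 48963) = sqrt(-48898) = I*sqrt(48898)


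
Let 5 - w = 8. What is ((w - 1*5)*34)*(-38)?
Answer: 10336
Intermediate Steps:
w = -3 (w = 5 - 1*8 = 5 - 8 = -3)
((w - 1*5)*34)*(-38) = ((-3 - 1*5)*34)*(-38) = ((-3 - 5)*34)*(-38) = -8*34*(-38) = -272*(-38) = 10336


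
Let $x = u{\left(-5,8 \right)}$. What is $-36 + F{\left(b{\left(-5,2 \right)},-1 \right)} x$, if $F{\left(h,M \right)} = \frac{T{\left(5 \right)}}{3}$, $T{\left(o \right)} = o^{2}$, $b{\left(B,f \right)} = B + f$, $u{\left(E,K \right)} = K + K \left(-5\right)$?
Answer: $- \frac{908}{3} \approx -302.67$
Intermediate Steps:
$u{\left(E,K \right)} = - 4 K$ ($u{\left(E,K \right)} = K - 5 K = - 4 K$)
$x = -32$ ($x = \left(-4\right) 8 = -32$)
$F{\left(h,M \right)} = \frac{25}{3}$ ($F{\left(h,M \right)} = \frac{5^{2}}{3} = 25 \cdot \frac{1}{3} = \frac{25}{3}$)
$-36 + F{\left(b{\left(-5,2 \right)},-1 \right)} x = -36 + \frac{25}{3} \left(-32\right) = -36 - \frac{800}{3} = - \frac{908}{3}$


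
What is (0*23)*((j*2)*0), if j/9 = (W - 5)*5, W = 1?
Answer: 0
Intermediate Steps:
j = -180 (j = 9*((1 - 5)*5) = 9*(-4*5) = 9*(-20) = -180)
(0*23)*((j*2)*0) = (0*23)*(-180*2*0) = 0*(-360*0) = 0*0 = 0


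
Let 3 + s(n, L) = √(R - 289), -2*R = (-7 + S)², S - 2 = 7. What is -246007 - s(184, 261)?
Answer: -246004 - I*√291 ≈ -2.46e+5 - 17.059*I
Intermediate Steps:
S = 9 (S = 2 + 7 = 9)
R = -2 (R = -(-7 + 9)²/2 = -½*2² = -½*4 = -2)
s(n, L) = -3 + I*√291 (s(n, L) = -3 + √(-2 - 289) = -3 + √(-291) = -3 + I*√291)
-246007 - s(184, 261) = -246007 - (-3 + I*√291) = -246007 + (3 - I*√291) = -246004 - I*√291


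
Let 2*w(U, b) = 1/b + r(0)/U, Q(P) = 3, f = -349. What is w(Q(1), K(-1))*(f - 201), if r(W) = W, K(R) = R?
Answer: 275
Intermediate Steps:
w(U, b) = 1/(2*b) (w(U, b) = (1/b + 0/U)/2 = (1/b + 0)/2 = 1/(2*b))
w(Q(1), K(-1))*(f - 201) = ((1/2)/(-1))*(-349 - 201) = ((1/2)*(-1))*(-550) = -1/2*(-550) = 275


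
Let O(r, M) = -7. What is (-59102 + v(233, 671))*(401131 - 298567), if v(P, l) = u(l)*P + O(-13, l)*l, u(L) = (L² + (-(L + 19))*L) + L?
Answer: -295176422772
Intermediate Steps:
u(L) = L + L² + L*(-19 - L) (u(L) = (L² + (-(19 + L))*L) + L = (L² + (-19 - L)*L) + L = (L² + L*(-19 - L)) + L = L + L² + L*(-19 - L))
v(P, l) = -7*l - 18*P*l (v(P, l) = (-18*l)*P - 7*l = -18*P*l - 7*l = -7*l - 18*P*l)
(-59102 + v(233, 671))*(401131 - 298567) = (-59102 + 671*(-7 - 18*233))*(401131 - 298567) = (-59102 + 671*(-7 - 4194))*102564 = (-59102 + 671*(-4201))*102564 = (-59102 - 2818871)*102564 = -2877973*102564 = -295176422772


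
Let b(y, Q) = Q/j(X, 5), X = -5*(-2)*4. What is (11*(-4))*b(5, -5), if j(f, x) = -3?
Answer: -220/3 ≈ -73.333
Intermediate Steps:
X = 40 (X = 10*4 = 40)
b(y, Q) = -Q/3 (b(y, Q) = Q/(-3) = Q*(-⅓) = -Q/3)
(11*(-4))*b(5, -5) = (11*(-4))*(-⅓*(-5)) = -44*5/3 = -220/3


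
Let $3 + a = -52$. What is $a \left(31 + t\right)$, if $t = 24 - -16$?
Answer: $-3905$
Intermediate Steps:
$t = 40$ ($t = 24 + 16 = 40$)
$a = -55$ ($a = -3 - 52 = -55$)
$a \left(31 + t\right) = - 55 \left(31 + 40\right) = \left(-55\right) 71 = -3905$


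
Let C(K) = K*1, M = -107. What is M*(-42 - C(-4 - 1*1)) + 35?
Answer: 3994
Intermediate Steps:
C(K) = K
M*(-42 - C(-4 - 1*1)) + 35 = -107*(-42 - (-4 - 1*1)) + 35 = -107*(-42 - (-4 - 1)) + 35 = -107*(-42 - 1*(-5)) + 35 = -107*(-42 + 5) + 35 = -107*(-37) + 35 = 3959 + 35 = 3994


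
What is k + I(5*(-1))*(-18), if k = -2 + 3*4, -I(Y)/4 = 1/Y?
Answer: -22/5 ≈ -4.4000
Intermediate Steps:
I(Y) = -4/Y
k = 10 (k = -2 + 12 = 10)
k + I(5*(-1))*(-18) = 10 - 4/(5*(-1))*(-18) = 10 - 4/(-5)*(-18) = 10 - 4*(-⅕)*(-18) = 10 + (⅘)*(-18) = 10 - 72/5 = -22/5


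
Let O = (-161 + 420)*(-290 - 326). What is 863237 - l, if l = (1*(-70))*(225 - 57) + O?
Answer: 1034541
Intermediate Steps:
O = -159544 (O = 259*(-616) = -159544)
l = -171304 (l = (1*(-70))*(225 - 57) - 159544 = -70*168 - 159544 = -11760 - 159544 = -171304)
863237 - l = 863237 - 1*(-171304) = 863237 + 171304 = 1034541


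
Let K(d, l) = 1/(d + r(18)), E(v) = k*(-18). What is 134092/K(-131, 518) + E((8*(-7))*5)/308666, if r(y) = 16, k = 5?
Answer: -2379904373185/154333 ≈ -1.5421e+7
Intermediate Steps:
E(v) = -90 (E(v) = 5*(-18) = -90)
K(d, l) = 1/(16 + d) (K(d, l) = 1/(d + 16) = 1/(16 + d))
134092/K(-131, 518) + E((8*(-7))*5)/308666 = 134092/(1/(16 - 131)) - 90/308666 = 134092/(1/(-115)) - 90*1/308666 = 134092/(-1/115) - 45/154333 = 134092*(-115) - 45/154333 = -15420580 - 45/154333 = -2379904373185/154333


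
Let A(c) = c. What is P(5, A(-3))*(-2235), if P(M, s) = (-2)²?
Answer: -8940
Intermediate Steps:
P(M, s) = 4
P(5, A(-3))*(-2235) = 4*(-2235) = -8940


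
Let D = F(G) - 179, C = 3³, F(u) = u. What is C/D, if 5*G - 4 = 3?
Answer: -45/296 ≈ -0.15203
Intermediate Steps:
G = 7/5 (G = ⅘ + (⅕)*3 = ⅘ + ⅗ = 7/5 ≈ 1.4000)
C = 27
D = -888/5 (D = 7/5 - 179 = -888/5 ≈ -177.60)
C/D = 27/(-888/5) = 27*(-5/888) = -45/296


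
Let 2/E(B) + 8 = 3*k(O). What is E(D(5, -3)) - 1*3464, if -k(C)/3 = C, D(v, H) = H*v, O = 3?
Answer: -121242/35 ≈ -3464.1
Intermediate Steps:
k(C) = -3*C
E(B) = -2/35 (E(B) = 2/(-8 + 3*(-3*3)) = 2/(-8 + 3*(-9)) = 2/(-8 - 27) = 2/(-35) = 2*(-1/35) = -2/35)
E(D(5, -3)) - 1*3464 = -2/35 - 1*3464 = -2/35 - 3464 = -121242/35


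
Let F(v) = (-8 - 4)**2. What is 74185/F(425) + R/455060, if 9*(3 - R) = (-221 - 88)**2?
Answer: 8439274709/16382160 ≈ 515.15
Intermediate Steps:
F(v) = 144 (F(v) = (-12)**2 = 144)
R = -10606 (R = 3 - (-221 - 88)**2/9 = 3 - 1/9*(-309)**2 = 3 - 1/9*95481 = 3 - 10609 = -10606)
74185/F(425) + R/455060 = 74185/144 - 10606/455060 = 74185*(1/144) - 10606*1/455060 = 74185/144 - 5303/227530 = 8439274709/16382160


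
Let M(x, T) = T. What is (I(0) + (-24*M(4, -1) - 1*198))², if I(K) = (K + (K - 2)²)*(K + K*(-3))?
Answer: 30276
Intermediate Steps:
I(K) = -2*K*(K + (-2 + K)²) (I(K) = (K + (-2 + K)²)*(K - 3*K) = (K + (-2 + K)²)*(-2*K) = -2*K*(K + (-2 + K)²))
(I(0) + (-24*M(4, -1) - 1*198))² = (-2*0*(0 + (-2 + 0)²) + (-24*(-1) - 1*198))² = (-2*0*(0 + (-2)²) + (24 - 198))² = (-2*0*(0 + 4) - 174)² = (-2*0*4 - 174)² = (0 - 174)² = (-174)² = 30276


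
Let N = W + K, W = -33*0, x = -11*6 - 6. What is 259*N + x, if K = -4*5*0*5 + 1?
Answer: 187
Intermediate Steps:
x = -72 (x = -66 - 6 = -72)
W = 0
K = 1 (K = -0*5 + 1 = -4*0 + 1 = 0 + 1 = 1)
N = 1 (N = 0 + 1 = 1)
259*N + x = 259*1 - 72 = 259 - 72 = 187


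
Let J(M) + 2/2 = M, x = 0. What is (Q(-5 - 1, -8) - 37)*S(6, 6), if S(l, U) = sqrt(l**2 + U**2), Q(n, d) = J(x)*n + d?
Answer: -234*sqrt(2) ≈ -330.93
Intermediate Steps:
J(M) = -1 + M
Q(n, d) = d - n (Q(n, d) = (-1 + 0)*n + d = -n + d = d - n)
S(l, U) = sqrt(U**2 + l**2)
(Q(-5 - 1, -8) - 37)*S(6, 6) = ((-8 - (-5 - 1)) - 37)*sqrt(6**2 + 6**2) = ((-8 - 1*(-6)) - 37)*sqrt(36 + 36) = ((-8 + 6) - 37)*sqrt(72) = (-2 - 37)*(6*sqrt(2)) = -234*sqrt(2)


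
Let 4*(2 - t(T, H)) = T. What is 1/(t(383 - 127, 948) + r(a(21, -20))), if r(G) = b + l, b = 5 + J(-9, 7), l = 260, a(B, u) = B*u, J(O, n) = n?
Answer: 1/210 ≈ 0.0047619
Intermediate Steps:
b = 12 (b = 5 + 7 = 12)
t(T, H) = 2 - T/4
r(G) = 272 (r(G) = 12 + 260 = 272)
1/(t(383 - 127, 948) + r(a(21, -20))) = 1/((2 - (383 - 127)/4) + 272) = 1/((2 - 1/4*256) + 272) = 1/((2 - 64) + 272) = 1/(-62 + 272) = 1/210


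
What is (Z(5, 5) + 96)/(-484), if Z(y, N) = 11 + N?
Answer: -28/121 ≈ -0.23141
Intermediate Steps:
(Z(5, 5) + 96)/(-484) = ((11 + 5) + 96)/(-484) = (16 + 96)*(-1/484) = 112*(-1/484) = -28/121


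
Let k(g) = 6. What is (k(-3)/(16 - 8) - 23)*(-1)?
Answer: 89/4 ≈ 22.250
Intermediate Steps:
(k(-3)/(16 - 8) - 23)*(-1) = (6/(16 - 8) - 23)*(-1) = (6/8 - 23)*(-1) = (6*(⅛) - 23)*(-1) = (¾ - 23)*(-1) = -89/4*(-1) = 89/4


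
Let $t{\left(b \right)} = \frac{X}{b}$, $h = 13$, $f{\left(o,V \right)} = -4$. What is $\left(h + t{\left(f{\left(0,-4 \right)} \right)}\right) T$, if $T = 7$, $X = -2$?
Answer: $\frac{189}{2} \approx 94.5$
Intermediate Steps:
$t{\left(b \right)} = - \frac{2}{b}$
$\left(h + t{\left(f{\left(0,-4 \right)} \right)}\right) T = \left(13 - \frac{2}{-4}\right) 7 = \left(13 - - \frac{1}{2}\right) 7 = \left(13 + \frac{1}{2}\right) 7 = \frac{27}{2} \cdot 7 = \frac{189}{2}$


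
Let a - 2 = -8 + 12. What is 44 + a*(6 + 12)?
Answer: 152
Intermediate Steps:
a = 6 (a = 2 + (-8 + 12) = 2 + 4 = 6)
44 + a*(6 + 12) = 44 + 6*(6 + 12) = 44 + 6*18 = 44 + 108 = 152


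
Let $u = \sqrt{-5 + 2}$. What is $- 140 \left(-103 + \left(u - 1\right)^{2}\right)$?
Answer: $14700 + 280 i \sqrt{3} \approx 14700.0 + 484.97 i$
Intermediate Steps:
$u = i \sqrt{3}$ ($u = \sqrt{-3} = i \sqrt{3} \approx 1.732 i$)
$- 140 \left(-103 + \left(u - 1\right)^{2}\right) = - 140 \left(-103 + \left(i \sqrt{3} - 1\right)^{2}\right) = - 140 \left(-103 + \left(-1 + i \sqrt{3}\right)^{2}\right) = 14420 - 140 \left(-1 + i \sqrt{3}\right)^{2}$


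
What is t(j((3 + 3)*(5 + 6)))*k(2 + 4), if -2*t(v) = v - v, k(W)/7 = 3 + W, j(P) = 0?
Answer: 0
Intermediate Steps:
k(W) = 21 + 7*W (k(W) = 7*(3 + W) = 21 + 7*W)
t(v) = 0 (t(v) = -(v - v)/2 = -½*0 = 0)
t(j((3 + 3)*(5 + 6)))*k(2 + 4) = 0*(21 + 7*(2 + 4)) = 0*(21 + 7*6) = 0*(21 + 42) = 0*63 = 0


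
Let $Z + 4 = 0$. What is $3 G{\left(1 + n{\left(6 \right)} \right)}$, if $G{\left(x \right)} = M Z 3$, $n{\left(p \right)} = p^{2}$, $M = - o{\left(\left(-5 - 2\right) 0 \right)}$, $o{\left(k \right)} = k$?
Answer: $0$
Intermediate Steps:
$Z = -4$ ($Z = -4 + 0 = -4$)
$M = 0$ ($M = - \left(-5 - 2\right) 0 = - \left(-7\right) 0 = \left(-1\right) 0 = 0$)
$G{\left(x \right)} = 0$ ($G{\left(x \right)} = 0 \left(-4\right) 3 = 0 \cdot 3 = 0$)
$3 G{\left(1 + n{\left(6 \right)} \right)} = 3 \cdot 0 = 0$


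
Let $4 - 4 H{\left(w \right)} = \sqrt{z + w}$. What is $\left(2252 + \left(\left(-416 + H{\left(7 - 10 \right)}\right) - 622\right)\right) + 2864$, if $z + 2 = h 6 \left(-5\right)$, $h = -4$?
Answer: $4079 - \frac{\sqrt{115}}{4} \approx 4076.3$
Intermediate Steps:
$z = 118$ ($z = -2 + \left(-4\right) 6 \left(-5\right) = -2 - -120 = -2 + 120 = 118$)
$H{\left(w \right)} = 1 - \frac{\sqrt{118 + w}}{4}$
$\left(2252 + \left(\left(-416 + H{\left(7 - 10 \right)}\right) - 622\right)\right) + 2864 = \left(2252 - \left(1037 + \frac{\sqrt{118 + \left(7 - 10\right)}}{4}\right)\right) + 2864 = \left(2252 - \left(1037 + \frac{\sqrt{118 - 3}}{4}\right)\right) + 2864 = \left(2252 - \left(1037 + \frac{\sqrt{115}}{4}\right)\right) + 2864 = \left(1215 - \frac{\sqrt{115}}{4}\right) + 2864 = 4079 - \frac{\sqrt{115}}{4}$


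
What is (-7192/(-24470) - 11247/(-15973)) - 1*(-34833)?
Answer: 6807596218568/195429655 ≈ 34834.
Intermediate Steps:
(-7192/(-24470) - 11247/(-15973)) - 1*(-34833) = (-7192*(-1/24470) - 11247*(-1/15973)) + 34833 = (3596/12235 + 11247/15973) + 34833 = 195045953/195429655 + 34833 = 6807596218568/195429655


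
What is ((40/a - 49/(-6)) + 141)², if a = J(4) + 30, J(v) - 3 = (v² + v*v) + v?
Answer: 427042225/19044 ≈ 22424.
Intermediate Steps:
J(v) = 3 + v + 2*v² (J(v) = 3 + ((v² + v*v) + v) = 3 + ((v² + v²) + v) = 3 + (2*v² + v) = 3 + (v + 2*v²) = 3 + v + 2*v²)
a = 69 (a = (3 + 4 + 2*4²) + 30 = (3 + 4 + 2*16) + 30 = (3 + 4 + 32) + 30 = 39 + 30 = 69)
((40/a - 49/(-6)) + 141)² = ((40/69 - 49/(-6)) + 141)² = ((40*(1/69) - 49*(-⅙)) + 141)² = ((40/69 + 49/6) + 141)² = (1207/138 + 141)² = (20665/138)² = 427042225/19044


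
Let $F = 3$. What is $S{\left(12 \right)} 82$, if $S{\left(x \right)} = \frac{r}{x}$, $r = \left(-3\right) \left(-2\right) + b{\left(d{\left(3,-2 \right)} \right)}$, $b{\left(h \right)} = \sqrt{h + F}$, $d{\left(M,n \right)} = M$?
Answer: $41 + \frac{41 \sqrt{6}}{6} \approx 57.738$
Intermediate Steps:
$b{\left(h \right)} = \sqrt{3 + h}$ ($b{\left(h \right)} = \sqrt{h + 3} = \sqrt{3 + h}$)
$r = 6 + \sqrt{6}$ ($r = \left(-3\right) \left(-2\right) + \sqrt{3 + 3} = 6 + \sqrt{6} \approx 8.4495$)
$S{\left(x \right)} = \frac{6 + \sqrt{6}}{x}$
$S{\left(12 \right)} 82 = \frac{6 + \sqrt{6}}{12} \cdot 82 = \left(\frac{1}{2} + \frac{\sqrt{6}}{12}\right) 82 = 41 + \frac{41 \sqrt{6}}{6}$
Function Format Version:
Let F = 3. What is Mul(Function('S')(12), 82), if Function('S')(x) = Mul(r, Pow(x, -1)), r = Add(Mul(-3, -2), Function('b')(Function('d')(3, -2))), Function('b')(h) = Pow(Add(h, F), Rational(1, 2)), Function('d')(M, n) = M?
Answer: Add(41, Mul(Rational(41, 6), Pow(6, Rational(1, 2)))) ≈ 57.738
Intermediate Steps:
Function('b')(h) = Pow(Add(3, h), Rational(1, 2)) (Function('b')(h) = Pow(Add(h, 3), Rational(1, 2)) = Pow(Add(3, h), Rational(1, 2)))
r = Add(6, Pow(6, Rational(1, 2))) (r = Add(Mul(-3, -2), Pow(Add(3, 3), Rational(1, 2))) = Add(6, Pow(6, Rational(1, 2))) ≈ 8.4495)
Function('S')(x) = Mul(Pow(x, -1), Add(6, Pow(6, Rational(1, 2)))) (Function('S')(x) = Mul(Add(6, Pow(6, Rational(1, 2))), Pow(x, -1)) = Mul(Pow(x, -1), Add(6, Pow(6, Rational(1, 2)))))
Mul(Function('S')(12), 82) = Mul(Mul(Pow(12, -1), Add(6, Pow(6, Rational(1, 2)))), 82) = Mul(Mul(Rational(1, 12), Add(6, Pow(6, Rational(1, 2)))), 82) = Mul(Add(Rational(1, 2), Mul(Rational(1, 12), Pow(6, Rational(1, 2)))), 82) = Add(41, Mul(Rational(41, 6), Pow(6, Rational(1, 2))))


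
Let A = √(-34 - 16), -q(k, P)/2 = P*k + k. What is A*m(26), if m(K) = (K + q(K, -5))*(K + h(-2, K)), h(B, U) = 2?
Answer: 32760*I*√2 ≈ 46330.0*I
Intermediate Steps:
q(k, P) = -2*k - 2*P*k (q(k, P) = -2*(P*k + k) = -2*(k + P*k) = -2*k - 2*P*k)
A = 5*I*√2 (A = √(-50) = 5*I*√2 ≈ 7.0711*I)
m(K) = 9*K*(2 + K) (m(K) = (K - 2*K*(1 - 5))*(K + 2) = (K - 2*K*(-4))*(2 + K) = (K + 8*K)*(2 + K) = (9*K)*(2 + K) = 9*K*(2 + K))
A*m(26) = (5*I*√2)*(9*26*(2 + 26)) = (5*I*√2)*(9*26*28) = (5*I*√2)*6552 = 32760*I*√2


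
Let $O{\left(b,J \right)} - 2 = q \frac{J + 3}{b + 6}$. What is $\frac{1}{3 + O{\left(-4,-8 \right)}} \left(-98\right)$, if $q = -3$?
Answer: $- \frac{196}{25} \approx -7.84$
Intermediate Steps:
$O{\left(b,J \right)} = 2 - \frac{3 \left(3 + J\right)}{6 + b}$ ($O{\left(b,J \right)} = 2 - 3 \frac{J + 3}{b + 6} = 2 - 3 \frac{3 + J}{6 + b} = 2 - \frac{3 \left(3 + J\right)}{6 + b}$)
$\frac{1}{3 + O{\left(-4,-8 \right)}} \left(-98\right) = \frac{1}{3 + \frac{3 - -24 + 2 \left(-4\right)}{6 - 4}} \left(-98\right) = \frac{1}{3 + \frac{3 + 24 - 8}{2}} \left(-98\right) = \frac{1}{3 + \frac{1}{2} \cdot 19} \left(-98\right) = \frac{1}{3 + \frac{19}{2}} \left(-98\right) = \frac{1}{\frac{25}{2}} \left(-98\right) = \frac{2}{25} \left(-98\right) = - \frac{196}{25}$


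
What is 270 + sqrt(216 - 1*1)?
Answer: 270 + sqrt(215) ≈ 284.66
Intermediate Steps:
270 + sqrt(216 - 1*1) = 270 + sqrt(216 - 1) = 270 + sqrt(215)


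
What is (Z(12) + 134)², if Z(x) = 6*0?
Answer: 17956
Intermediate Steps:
Z(x) = 0
(Z(12) + 134)² = (0 + 134)² = 134² = 17956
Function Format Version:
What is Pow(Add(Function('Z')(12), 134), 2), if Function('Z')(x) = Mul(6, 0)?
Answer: 17956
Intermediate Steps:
Function('Z')(x) = 0
Pow(Add(Function('Z')(12), 134), 2) = Pow(Add(0, 134), 2) = Pow(134, 2) = 17956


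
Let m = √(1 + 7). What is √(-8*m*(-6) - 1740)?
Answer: 2*√(-435 + 24*√2) ≈ 40.053*I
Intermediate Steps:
m = 2*√2 (m = √8 = 2*√2 ≈ 2.8284)
√(-8*m*(-6) - 1740) = √(-16*√2*(-6) - 1740) = √(96*√2 - 1740) = √(-1740 + 96*√2)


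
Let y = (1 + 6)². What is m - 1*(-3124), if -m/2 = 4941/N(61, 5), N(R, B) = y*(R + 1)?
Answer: 4740415/1519 ≈ 3120.7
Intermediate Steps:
y = 49 (y = 7² = 49)
N(R, B) = 49 + 49*R (N(R, B) = 49*(R + 1) = 49*(1 + R) = 49 + 49*R)
m = -4941/1519 (m = -9882/(49 + 49*61) = -9882/(49 + 2989) = -9882/3038 = -2*4941/3038 = -4941/1519 ≈ -3.2528)
m - 1*(-3124) = -4941/1519 - 1*(-3124) = -4941/1519 + 3124 = 4740415/1519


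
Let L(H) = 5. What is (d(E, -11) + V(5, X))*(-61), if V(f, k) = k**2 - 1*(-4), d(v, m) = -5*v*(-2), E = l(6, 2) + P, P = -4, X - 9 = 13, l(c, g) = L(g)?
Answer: -30378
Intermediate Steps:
l(c, g) = 5
X = 22 (X = 9 + 13 = 22)
E = 1 (E = 5 - 4 = 1)
d(v, m) = 10*v
V(f, k) = 4 + k**2 (V(f, k) = k**2 + 4 = 4 + k**2)
(d(E, -11) + V(5, X))*(-61) = (10*1 + (4 + 22**2))*(-61) = (10 + (4 + 484))*(-61) = (10 + 488)*(-61) = 498*(-61) = -30378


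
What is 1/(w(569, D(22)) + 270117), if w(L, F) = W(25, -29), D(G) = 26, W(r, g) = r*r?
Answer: 1/270742 ≈ 3.6936e-6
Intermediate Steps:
W(r, g) = r²
w(L, F) = 625 (w(L, F) = 25² = 625)
1/(w(569, D(22)) + 270117) = 1/(625 + 270117) = 1/270742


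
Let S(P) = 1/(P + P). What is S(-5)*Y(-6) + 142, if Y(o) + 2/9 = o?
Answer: 6418/45 ≈ 142.62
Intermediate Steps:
Y(o) = -2/9 + o
S(P) = 1/(2*P)
S(-5)*Y(-6) + 142 = ((1/2)/(-5))*(-2/9 - 6) + 142 = ((1/2)*(-1/5))*(-56/9) + 142 = -1/10*(-56/9) + 142 = 28/45 + 142 = 6418/45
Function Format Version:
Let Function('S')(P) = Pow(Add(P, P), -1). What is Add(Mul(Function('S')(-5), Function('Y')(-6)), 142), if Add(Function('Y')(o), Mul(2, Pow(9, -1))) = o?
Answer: Rational(6418, 45) ≈ 142.62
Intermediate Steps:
Function('Y')(o) = Add(Rational(-2, 9), o)
Function('S')(P) = Mul(Rational(1, 2), Pow(P, -1)) (Function('S')(P) = Pow(Mul(2, P), -1) = Mul(Rational(1, 2), Pow(P, -1)))
Add(Mul(Function('S')(-5), Function('Y')(-6)), 142) = Add(Mul(Mul(Rational(1, 2), Pow(-5, -1)), Add(Rational(-2, 9), -6)), 142) = Add(Mul(Mul(Rational(1, 2), Rational(-1, 5)), Rational(-56, 9)), 142) = Add(Mul(Rational(-1, 10), Rational(-56, 9)), 142) = Add(Rational(28, 45), 142) = Rational(6418, 45)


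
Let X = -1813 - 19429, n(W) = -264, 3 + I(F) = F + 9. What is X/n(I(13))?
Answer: 10621/132 ≈ 80.462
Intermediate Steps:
I(F) = 6 + F (I(F) = -3 + (F + 9) = -3 + (9 + F) = 6 + F)
X = -21242
X/n(I(13)) = -21242/(-264) = -21242*(-1/264) = 10621/132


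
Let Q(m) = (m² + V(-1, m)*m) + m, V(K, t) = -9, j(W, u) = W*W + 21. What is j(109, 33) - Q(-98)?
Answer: 1514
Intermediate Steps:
j(W, u) = 21 + W² (j(W, u) = W² + 21 = 21 + W²)
Q(m) = m² - 8*m (Q(m) = (m² - 9*m) + m = m² - 8*m)
j(109, 33) - Q(-98) = (21 + 109²) - (-98)*(-8 - 98) = (21 + 11881) - (-98)*(-106) = 11902 - 1*10388 = 11902 - 10388 = 1514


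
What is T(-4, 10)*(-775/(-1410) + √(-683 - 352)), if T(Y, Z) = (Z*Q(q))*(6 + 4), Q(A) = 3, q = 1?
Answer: 7750/47 + 900*I*√115 ≈ 164.89 + 9651.4*I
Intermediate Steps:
T(Y, Z) = 30*Z (T(Y, Z) = (Z*3)*(6 + 4) = (3*Z)*10 = 30*Z)
T(-4, 10)*(-775/(-1410) + √(-683 - 352)) = (30*10)*(-775/(-1410) + √(-683 - 352)) = 300*(-775*(-1/1410) + √(-1035)) = 300*(155/282 + 3*I*√115) = 7750/47 + 900*I*√115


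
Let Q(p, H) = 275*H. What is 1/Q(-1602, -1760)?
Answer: -1/484000 ≈ -2.0661e-6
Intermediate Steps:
1/Q(-1602, -1760) = 1/(275*(-1760)) = 1/(-484000) = -1/484000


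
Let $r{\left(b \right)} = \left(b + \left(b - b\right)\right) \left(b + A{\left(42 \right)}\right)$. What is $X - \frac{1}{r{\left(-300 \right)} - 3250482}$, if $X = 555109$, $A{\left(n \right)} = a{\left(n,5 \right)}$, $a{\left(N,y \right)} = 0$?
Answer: $\frac{1754412002539}{3160482} \approx 5.5511 \cdot 10^{5}$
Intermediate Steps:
$A{\left(n \right)} = 0$
$r{\left(b \right)} = b^{2}$ ($r{\left(b \right)} = \left(b + \left(b - b\right)\right) \left(b + 0\right) = \left(b + 0\right) b = b b = b^{2}$)
$X - \frac{1}{r{\left(-300 \right)} - 3250482} = 555109 - \frac{1}{\left(-300\right)^{2} - 3250482} = 555109 - \frac{1}{90000 - 3250482} = 555109 - \frac{1}{-3160482} = 555109 - - \frac{1}{3160482} = 555109 + \frac{1}{3160482} = \frac{1754412002539}{3160482}$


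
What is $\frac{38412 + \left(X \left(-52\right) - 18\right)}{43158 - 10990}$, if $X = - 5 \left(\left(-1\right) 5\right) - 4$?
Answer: $\frac{18651}{16084} \approx 1.1596$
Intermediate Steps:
$X = 21$ ($X = \left(-5\right) \left(-5\right) - 4 = 25 - 4 = 21$)
$\frac{38412 + \left(X \left(-52\right) - 18\right)}{43158 - 10990} = \frac{38412 + \left(21 \left(-52\right) - 18\right)}{43158 - 10990} = \frac{38412 - 1110}{32168} = \left(38412 - 1110\right) \frac{1}{32168} = 37302 \cdot \frac{1}{32168} = \frac{18651}{16084}$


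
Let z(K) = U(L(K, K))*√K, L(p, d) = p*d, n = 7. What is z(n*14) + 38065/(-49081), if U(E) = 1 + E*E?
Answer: -38065/49081 + 645657719*√2 ≈ 9.1310e+8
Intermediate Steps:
L(p, d) = d*p
U(E) = 1 + E²
z(K) = √K*(1 + K⁴) (z(K) = (1 + (K*K)²)*√K = (1 + (K²)²)*√K = (1 + K⁴)*√K = √K*(1 + K⁴))
z(n*14) + 38065/(-49081) = √(7*14)*(1 + (7*14)⁴) + 38065/(-49081) = √98*(1 + 98⁴) + 38065*(-1/49081) = (7*√2)*(1 + 92236816) - 38065/49081 = (7*√2)*92236817 - 38065/49081 = 645657719*√2 - 38065/49081 = -38065/49081 + 645657719*√2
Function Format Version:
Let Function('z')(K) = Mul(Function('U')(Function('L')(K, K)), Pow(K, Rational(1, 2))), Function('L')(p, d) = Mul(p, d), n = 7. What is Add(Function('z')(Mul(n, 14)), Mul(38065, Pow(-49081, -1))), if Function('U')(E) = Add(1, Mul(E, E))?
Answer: Add(Rational(-38065, 49081), Mul(645657719, Pow(2, Rational(1, 2)))) ≈ 9.1310e+8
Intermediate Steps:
Function('L')(p, d) = Mul(d, p)
Function('U')(E) = Add(1, Pow(E, 2))
Function('z')(K) = Mul(Pow(K, Rational(1, 2)), Add(1, Pow(K, 4))) (Function('z')(K) = Mul(Add(1, Pow(Mul(K, K), 2)), Pow(K, Rational(1, 2))) = Mul(Add(1, Pow(Pow(K, 2), 2)), Pow(K, Rational(1, 2))) = Mul(Add(1, Pow(K, 4)), Pow(K, Rational(1, 2))) = Mul(Pow(K, Rational(1, 2)), Add(1, Pow(K, 4))))
Add(Function('z')(Mul(n, 14)), Mul(38065, Pow(-49081, -1))) = Add(Mul(Pow(Mul(7, 14), Rational(1, 2)), Add(1, Pow(Mul(7, 14), 4))), Mul(38065, Pow(-49081, -1))) = Add(Mul(Pow(98, Rational(1, 2)), Add(1, Pow(98, 4))), Mul(38065, Rational(-1, 49081))) = Add(Mul(Mul(7, Pow(2, Rational(1, 2))), Add(1, 92236816)), Rational(-38065, 49081)) = Add(Mul(Mul(7, Pow(2, Rational(1, 2))), 92236817), Rational(-38065, 49081)) = Add(Mul(645657719, Pow(2, Rational(1, 2))), Rational(-38065, 49081)) = Add(Rational(-38065, 49081), Mul(645657719, Pow(2, Rational(1, 2))))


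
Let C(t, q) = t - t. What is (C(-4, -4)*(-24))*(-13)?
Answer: 0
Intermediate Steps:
C(t, q) = 0
(C(-4, -4)*(-24))*(-13) = (0*(-24))*(-13) = 0*(-13) = 0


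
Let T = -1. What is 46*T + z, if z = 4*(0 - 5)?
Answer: -66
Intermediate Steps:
z = -20 (z = 4*(-5) = -20)
46*T + z = 46*(-1) - 20 = -46 - 20 = -66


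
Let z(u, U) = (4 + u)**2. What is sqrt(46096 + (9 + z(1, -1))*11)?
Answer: sqrt(46470) ≈ 215.57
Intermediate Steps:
sqrt(46096 + (9 + z(1, -1))*11) = sqrt(46096 + (9 + (4 + 1)**2)*11) = sqrt(46096 + (9 + 5**2)*11) = sqrt(46096 + (9 + 25)*11) = sqrt(46096 + 34*11) = sqrt(46096 + 374) = sqrt(46470)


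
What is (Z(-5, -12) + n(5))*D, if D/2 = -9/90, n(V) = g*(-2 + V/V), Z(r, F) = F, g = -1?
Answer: 11/5 ≈ 2.2000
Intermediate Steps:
n(V) = 1 (n(V) = -(-2 + V/V) = -(-2 + 1) = -1*(-1) = 1)
D = -⅕ (D = 2*(-9/90) = 2*(-9*1/90) = 2*(-⅒) = -⅕ ≈ -0.20000)
(Z(-5, -12) + n(5))*D = (-12 + 1)*(-⅕) = -11*(-⅕) = 11/5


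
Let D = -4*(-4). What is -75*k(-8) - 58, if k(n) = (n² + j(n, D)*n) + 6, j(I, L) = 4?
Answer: -2908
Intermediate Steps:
D = 16
k(n) = 6 + n² + 4*n (k(n) = (n² + 4*n) + 6 = 6 + n² + 4*n)
-75*k(-8) - 58 = -75*(6 + (-8)² + 4*(-8)) - 58 = -75*(6 + 64 - 32) - 58 = -75*38 - 58 = -2850 - 58 = -2908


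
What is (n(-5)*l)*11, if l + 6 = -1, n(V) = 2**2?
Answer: -308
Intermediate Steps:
n(V) = 4
l = -7 (l = -6 - 1 = -7)
(n(-5)*l)*11 = (4*(-7))*11 = -28*11 = -308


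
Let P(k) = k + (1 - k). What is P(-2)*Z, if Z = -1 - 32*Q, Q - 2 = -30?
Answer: 895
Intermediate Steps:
Q = -28 (Q = 2 - 30 = -28)
Z = 895 (Z = -1 - 32*(-28) = -1 + 896 = 895)
P(k) = 1
P(-2)*Z = 1*895 = 895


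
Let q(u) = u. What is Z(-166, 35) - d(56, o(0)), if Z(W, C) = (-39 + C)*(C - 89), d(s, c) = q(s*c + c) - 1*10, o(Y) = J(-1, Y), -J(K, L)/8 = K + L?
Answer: -230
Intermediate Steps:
J(K, L) = -8*K - 8*L (J(K, L) = -8*(K + L) = -8*K - 8*L)
o(Y) = 8 - 8*Y (o(Y) = -8*(-1) - 8*Y = 8 - 8*Y)
d(s, c) = -10 + c + c*s (d(s, c) = (s*c + c) - 1*10 = (c*s + c) - 10 = (c + c*s) - 10 = -10 + c + c*s)
Z(W, C) = (-89 + C)*(-39 + C) (Z(W, C) = (-39 + C)*(-89 + C) = (-89 + C)*(-39 + C))
Z(-166, 35) - d(56, o(0)) = (3471 + 35**2 - 128*35) - (-10 + (8 - 8*0)*(1 + 56)) = (3471 + 1225 - 4480) - (-10 + (8 + 0)*57) = 216 - (-10 + 8*57) = 216 - (-10 + 456) = 216 - 1*446 = 216 - 446 = -230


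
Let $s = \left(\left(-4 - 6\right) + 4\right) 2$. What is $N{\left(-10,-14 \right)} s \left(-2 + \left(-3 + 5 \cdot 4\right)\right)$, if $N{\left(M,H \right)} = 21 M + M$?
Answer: $39600$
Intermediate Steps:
$s = -12$ ($s = \left(\left(-4 - 6\right) + 4\right) 2 = \left(-10 + 4\right) 2 = \left(-6\right) 2 = -12$)
$N{\left(M,H \right)} = 22 M$
$N{\left(-10,-14 \right)} s \left(-2 + \left(-3 + 5 \cdot 4\right)\right) = 22 \left(-10\right) \left(- 12 \left(-2 + \left(-3 + 5 \cdot 4\right)\right)\right) = - 220 \left(- 12 \left(-2 + \left(-3 + 20\right)\right)\right) = - 220 \left(- 12 \left(-2 + 17\right)\right) = - 220 \left(\left(-12\right) 15\right) = \left(-220\right) \left(-180\right) = 39600$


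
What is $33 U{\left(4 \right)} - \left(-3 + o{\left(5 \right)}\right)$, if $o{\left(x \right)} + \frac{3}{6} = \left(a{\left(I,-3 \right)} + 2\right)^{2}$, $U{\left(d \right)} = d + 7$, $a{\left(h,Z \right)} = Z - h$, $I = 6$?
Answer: $\frac{635}{2} \approx 317.5$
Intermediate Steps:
$U{\left(d \right)} = 7 + d$
$o{\left(x \right)} = \frac{97}{2}$ ($o{\left(x \right)} = - \frac{1}{2} + \left(\left(-3 - 6\right) + 2\right)^{2} = - \frac{1}{2} + \left(-9 + 2\right)^{2} = - \frac{1}{2} + \left(-7\right)^{2} = - \frac{1}{2} + 49 = \frac{97}{2}$)
$33 U{\left(4 \right)} - \left(-3 + o{\left(5 \right)}\right) = 33 \left(7 + 4\right) + \left(3 - \frac{97}{2}\right) = 33 \cdot 11 + \left(3 - \frac{97}{2}\right) = 363 - \frac{91}{2} = \frac{635}{2}$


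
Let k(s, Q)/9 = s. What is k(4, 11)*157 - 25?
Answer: 5627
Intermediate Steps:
k(s, Q) = 9*s
k(4, 11)*157 - 25 = (9*4)*157 - 25 = 36*157 - 25 = 5652 - 25 = 5627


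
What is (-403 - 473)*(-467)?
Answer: 409092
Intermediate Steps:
(-403 - 473)*(-467) = -876*(-467) = 409092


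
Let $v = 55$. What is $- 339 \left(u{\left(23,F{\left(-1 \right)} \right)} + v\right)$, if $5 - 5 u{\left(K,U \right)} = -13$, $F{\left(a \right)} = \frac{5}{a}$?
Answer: $- \frac{99327}{5} \approx -19865.0$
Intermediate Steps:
$u{\left(K,U \right)} = \frac{18}{5}$ ($u{\left(K,U \right)} = 1 - - \frac{13}{5} = 1 + \frac{13}{5} = \frac{18}{5}$)
$- 339 \left(u{\left(23,F{\left(-1 \right)} \right)} + v\right) = - 339 \left(\frac{18}{5} + 55\right) = \left(-339\right) \frac{293}{5} = - \frac{99327}{5}$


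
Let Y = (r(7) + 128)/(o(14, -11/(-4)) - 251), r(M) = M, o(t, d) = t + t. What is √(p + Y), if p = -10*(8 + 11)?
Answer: I*√9478615/223 ≈ 13.806*I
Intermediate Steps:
o(t, d) = 2*t
p = -190 (p = -10*19 = -190)
Y = -135/223 (Y = (7 + 128)/(2*14 - 251) = 135/(28 - 251) = 135/(-223) = 135*(-1/223) = -135/223 ≈ -0.60538)
√(p + Y) = √(-190 - 135/223) = √(-42505/223) = I*√9478615/223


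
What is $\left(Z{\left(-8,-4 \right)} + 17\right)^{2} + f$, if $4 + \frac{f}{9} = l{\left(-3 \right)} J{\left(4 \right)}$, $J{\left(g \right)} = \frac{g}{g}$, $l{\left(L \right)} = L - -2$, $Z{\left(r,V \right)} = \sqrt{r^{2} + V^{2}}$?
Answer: $324 + 136 \sqrt{5} \approx 628.11$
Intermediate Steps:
$Z{\left(r,V \right)} = \sqrt{V^{2} + r^{2}}$
$l{\left(L \right)} = 2 + L$ ($l{\left(L \right)} = L + 2 = 2 + L$)
$J{\left(g \right)} = 1$
$f = -45$ ($f = -36 + 9 \left(2 - 3\right) 1 = -36 + 9 \left(\left(-1\right) 1\right) = -36 + 9 \left(-1\right) = -36 - 9 = -45$)
$\left(Z{\left(-8,-4 \right)} + 17\right)^{2} + f = \left(\sqrt{\left(-4\right)^{2} + \left(-8\right)^{2}} + 17\right)^{2} - 45 = \left(\sqrt{16 + 64} + 17\right)^{2} - 45 = \left(\sqrt{80} + 17\right)^{2} - 45 = \left(4 \sqrt{5} + 17\right)^{2} - 45 = \left(17 + 4 \sqrt{5}\right)^{2} - 45 = -45 + \left(17 + 4 \sqrt{5}\right)^{2}$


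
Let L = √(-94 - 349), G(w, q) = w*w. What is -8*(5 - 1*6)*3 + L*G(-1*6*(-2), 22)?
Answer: 24 + 144*I*√443 ≈ 24.0 + 3030.8*I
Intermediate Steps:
G(w, q) = w²
L = I*√443 (L = √(-443) = I*√443 ≈ 21.048*I)
-8*(5 - 1*6)*3 + L*G(-1*6*(-2), 22) = -8*(5 - 1*6)*3 + (I*√443)*(-1*6*(-2))² = -8*(5 - 6)*3 + (I*√443)*(-6*(-2))² = -8*(-1)*3 + (I*√443)*12² = 8*3 + (I*√443)*144 = 24 + 144*I*√443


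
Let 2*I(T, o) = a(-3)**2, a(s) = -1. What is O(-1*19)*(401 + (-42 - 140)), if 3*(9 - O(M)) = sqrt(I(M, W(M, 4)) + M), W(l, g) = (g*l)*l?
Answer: 1971 - 73*I*sqrt(74)/2 ≈ 1971.0 - 313.98*I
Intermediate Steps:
W(l, g) = g*l**2
I(T, o) = 1/2 (I(T, o) = (1/2)*(-1)**2 = (1/2)*1 = 1/2)
O(M) = 9 - sqrt(1/2 + M)/3
O(-1*19)*(401 + (-42 - 140)) = (9 - sqrt(2 + 4*(-1*19))/6)*(401 + (-42 - 140)) = (9 - sqrt(2 + 4*(-19))/6)*(401 - 182) = (9 - sqrt(2 - 76)/6)*219 = (9 - I*sqrt(74)/6)*219 = 1971 - 73*I*sqrt(74)/2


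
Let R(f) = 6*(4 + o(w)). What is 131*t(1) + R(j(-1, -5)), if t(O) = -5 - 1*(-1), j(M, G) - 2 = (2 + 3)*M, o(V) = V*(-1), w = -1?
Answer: -494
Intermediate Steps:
o(V) = -V
j(M, G) = 2 + 5*M (j(M, G) = 2 + (2 + 3)*M = 2 + 5*M)
t(O) = -4 (t(O) = -5 + 1 = -4)
R(f) = 30 (R(f) = 6*(4 - 1*(-1)) = 6*(4 + 1) = 6*5 = 30)
131*t(1) + R(j(-1, -5)) = 131*(-4) + 30 = -524 + 30 = -494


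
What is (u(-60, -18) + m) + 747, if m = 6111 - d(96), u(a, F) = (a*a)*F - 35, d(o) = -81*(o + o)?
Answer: -42425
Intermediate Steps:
d(o) = -162*o
u(a, F) = -35 + F*a² (u(a, F) = a²*F - 35 = F*a² - 35 = -35 + F*a²)
m = 21663 (m = 6111 - (-162)*96 = 6111 - 1*(-15552) = 6111 + 15552 = 21663)
(u(-60, -18) + m) + 747 = ((-35 - 18*(-60)²) + 21663) + 747 = ((-35 - 18*3600) + 21663) + 747 = ((-35 - 64800) + 21663) + 747 = (-64835 + 21663) + 747 = -43172 + 747 = -42425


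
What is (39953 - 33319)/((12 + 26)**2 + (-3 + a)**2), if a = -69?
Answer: 3317/3314 ≈ 1.0009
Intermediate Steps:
(39953 - 33319)/((12 + 26)**2 + (-3 + a)**2) = (39953 - 33319)/((12 + 26)**2 + (-3 - 69)**2) = 6634/(38**2 + (-72)**2) = 6634/(1444 + 5184) = 6634/6628 = 6634*(1/6628) = 3317/3314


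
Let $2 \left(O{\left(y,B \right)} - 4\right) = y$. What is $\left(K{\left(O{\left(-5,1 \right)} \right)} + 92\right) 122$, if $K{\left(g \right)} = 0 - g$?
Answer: $11041$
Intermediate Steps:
$O{\left(y,B \right)} = 4 + \frac{y}{2}$
$K{\left(g \right)} = - g$
$\left(K{\left(O{\left(-5,1 \right)} \right)} + 92\right) 122 = \left(- (4 + \frac{1}{2} \left(-5\right)) + 92\right) 122 = \left(- (4 - \frac{5}{2}) + 92\right) 122 = \left(\left(-1\right) \frac{3}{2} + 92\right) 122 = \left(- \frac{3}{2} + 92\right) 122 = \frac{181}{2} \cdot 122 = 11041$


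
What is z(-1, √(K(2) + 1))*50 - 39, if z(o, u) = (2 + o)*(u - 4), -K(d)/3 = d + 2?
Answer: -239 + 50*I*√11 ≈ -239.0 + 165.83*I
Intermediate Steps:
K(d) = -6 - 3*d (K(d) = -3*(d + 2) = -3*(2 + d) = -6 - 3*d)
z(o, u) = (-4 + u)*(2 + o) (z(o, u) = (2 + o)*(-4 + u) = (-4 + u)*(2 + o))
z(-1, √(K(2) + 1))*50 - 39 = (-8 - 4*(-1) + 2*√((-6 - 3*2) + 1) - √((-6 - 3*2) + 1))*50 - 39 = (-8 + 4 + 2*√((-6 - 6) + 1) - √((-6 - 6) + 1))*50 - 39 = (-8 + 4 + 2*√(-12 + 1) - √(-12 + 1))*50 - 39 = (-8 + 4 + 2*√(-11) - √(-11))*50 - 39 = (-8 + 4 + 2*(I*√11) - I*√11)*50 - 39 = (-8 + 4 + 2*I*√11 - I*√11)*50 - 39 = (-4 + I*√11)*50 - 39 = (-200 + 50*I*√11) - 39 = -239 + 50*I*√11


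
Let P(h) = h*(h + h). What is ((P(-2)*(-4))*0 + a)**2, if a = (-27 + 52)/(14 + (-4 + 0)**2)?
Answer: 25/36 ≈ 0.69444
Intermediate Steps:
a = 5/6 (a = 25/(14 + (-4)**2) = 25/(14 + 16) = 25/30 = 25*(1/30) = 5/6 ≈ 0.83333)
P(h) = 2*h**2 (P(h) = h*(2*h) = 2*h**2)
((P(-2)*(-4))*0 + a)**2 = (((2*(-2)**2)*(-4))*0 + 5/6)**2 = (((2*4)*(-4))*0 + 5/6)**2 = ((8*(-4))*0 + 5/6)**2 = (-32*0 + 5/6)**2 = (0 + 5/6)**2 = (5/6)**2 = 25/36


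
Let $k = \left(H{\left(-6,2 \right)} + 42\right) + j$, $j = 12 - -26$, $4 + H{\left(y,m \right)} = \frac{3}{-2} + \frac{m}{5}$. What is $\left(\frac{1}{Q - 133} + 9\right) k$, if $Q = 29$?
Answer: $\frac{140063}{208} \approx 673.38$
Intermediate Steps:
$H{\left(y,m \right)} = - \frac{11}{2} + \frac{m}{5}$ ($H{\left(y,m \right)} = -4 + \left(\frac{3}{-2} + \frac{m}{5}\right) = -4 + \left(3 \left(- \frac{1}{2}\right) + m \frac{1}{5}\right) = -4 + \left(- \frac{3}{2} + \frac{m}{5}\right) = - \frac{11}{2} + \frac{m}{5}$)
$j = 38$ ($j = 12 + 26 = 38$)
$k = \frac{749}{10}$ ($k = \left(\left(- \frac{11}{2} + \frac{1}{5} \cdot 2\right) + 42\right) + 38 = \left(\left(- \frac{11}{2} + \frac{2}{5}\right) + 42\right) + 38 = \left(- \frac{51}{10} + 42\right) + 38 = \frac{369}{10} + 38 = \frac{749}{10} \approx 74.9$)
$\left(\frac{1}{Q - 133} + 9\right) k = \left(\frac{1}{29 - 133} + 9\right) \frac{749}{10} = \left(\frac{1}{-104} + 9\right) \frac{749}{10} = \left(- \frac{1}{104} + 9\right) \frac{749}{10} = \frac{935}{104} \cdot \frac{749}{10} = \frac{140063}{208}$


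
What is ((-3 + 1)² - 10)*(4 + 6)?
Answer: -60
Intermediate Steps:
((-3 + 1)² - 10)*(4 + 6) = ((-2)² - 10)*10 = (4 - 10)*10 = -6*10 = -60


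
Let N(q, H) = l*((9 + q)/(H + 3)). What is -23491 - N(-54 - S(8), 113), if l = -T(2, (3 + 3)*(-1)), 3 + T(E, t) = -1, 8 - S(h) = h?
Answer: -681194/29 ≈ -23489.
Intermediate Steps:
S(h) = 8 - h
T(E, t) = -4 (T(E, t) = -3 - 1 = -4)
l = 4 (l = -1*(-4) = 4)
N(q, H) = 4*(9 + q)/(3 + H) (N(q, H) = 4*((9 + q)/(H + 3)) = 4*((9 + q)/(3 + H)) = 4*(9 + q)/(3 + H))
-23491 - N(-54 - S(8), 113) = -23491 - 4*(9 + (-54 - (8 - 1*8)))/(3 + 113) = -23491 - 4*(9 + (-54 - (8 - 8)))/116 = -23491 - 4*(9 + (-54 - 1*0))/116 = -23491 - 4*(9 + (-54 + 0))/116 = -23491 - 4*(9 - 54)/116 = -23491 - 4*(-45)/116 = -23491 - 1*(-45/29) = -23491 + 45/29 = -681194/29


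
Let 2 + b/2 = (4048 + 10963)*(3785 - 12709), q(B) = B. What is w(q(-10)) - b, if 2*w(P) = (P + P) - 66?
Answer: 267916289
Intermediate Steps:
w(P) = -33 + P (w(P) = ((P + P) - 66)/2 = (2*P - 66)/2 = (-66 + 2*P)/2 = -33 + P)
b = -267916332 (b = -4 + 2*((4048 + 10963)*(3785 - 12709)) = -4 + 2*(15011*(-8924)) = -4 + 2*(-133958164) = -4 - 267916328 = -267916332)
w(q(-10)) - b = (-33 - 10) - 1*(-267916332) = -43 + 267916332 = 267916289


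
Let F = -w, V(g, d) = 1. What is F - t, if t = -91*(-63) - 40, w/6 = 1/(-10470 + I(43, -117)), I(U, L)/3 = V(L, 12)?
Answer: -19862875/3489 ≈ -5693.0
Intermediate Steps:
I(U, L) = 3 (I(U, L) = 3*1 = 3)
w = -2/3489 (w = 6/(-10470 + 3) = 6/(-10467) = 6*(-1/10467) = -2/3489 ≈ -0.00057323)
t = 5693 (t = 5733 - 40 = 5693)
F = 2/3489 (F = -1*(-2/3489) = 2/3489 ≈ 0.00057323)
F - t = 2/3489 - 1*5693 = 2/3489 - 5693 = -19862875/3489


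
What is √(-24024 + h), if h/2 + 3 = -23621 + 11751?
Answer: I*√47770 ≈ 218.56*I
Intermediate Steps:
h = -23746 (h = -6 + 2*(-23621 + 11751) = -6 + 2*(-11870) = -6 - 23740 = -23746)
√(-24024 + h) = √(-24024 - 23746) = √(-47770) = I*√47770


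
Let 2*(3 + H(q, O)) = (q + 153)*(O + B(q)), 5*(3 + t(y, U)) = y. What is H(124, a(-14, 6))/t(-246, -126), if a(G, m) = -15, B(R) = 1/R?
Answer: 2578435/64728 ≈ 39.835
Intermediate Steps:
t(y, U) = -3 + y/5
H(q, O) = -3 + (153 + q)*(O + 1/q)/2 (H(q, O) = -3 + ((q + 153)*(O + 1/q))/2 = -3 + ((153 + q)*(O + 1/q))/2 = -3 + (153 + q)*(O + 1/q)/2)
H(124, a(-14, 6))/t(-246, -126) = ((½)*(153 + 124*(-5 + 153*(-15) - 15*124))/124)/(-3 + (⅕)*(-246)) = ((½)*(1/124)*(153 + 124*(-5 - 2295 - 1860)))/(-3 - 246/5) = ((½)*(1/124)*(153 + 124*(-4160)))/(-261/5) = ((½)*(1/124)*(153 - 515840))*(-5/261) = ((½)*(1/124)*(-515687))*(-5/261) = -515687/248*(-5/261) = 2578435/64728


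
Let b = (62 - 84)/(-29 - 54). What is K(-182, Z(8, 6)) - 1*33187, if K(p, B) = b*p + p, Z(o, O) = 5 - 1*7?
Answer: -2773631/83 ≈ -33417.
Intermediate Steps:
Z(o, O) = -2 (Z(o, O) = 5 - 7 = -2)
b = 22/83 (b = -22/(-83) = -22*(-1/83) = 22/83 ≈ 0.26506)
K(p, B) = 105*p/83 (K(p, B) = 22*p/83 + p = 105*p/83)
K(-182, Z(8, 6)) - 1*33187 = (105/83)*(-182) - 1*33187 = -19110/83 - 33187 = -2773631/83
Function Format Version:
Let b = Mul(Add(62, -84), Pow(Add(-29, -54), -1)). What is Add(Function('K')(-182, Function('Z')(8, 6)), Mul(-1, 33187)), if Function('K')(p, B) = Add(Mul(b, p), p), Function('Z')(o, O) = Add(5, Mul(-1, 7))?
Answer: Rational(-2773631, 83) ≈ -33417.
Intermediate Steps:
Function('Z')(o, O) = -2 (Function('Z')(o, O) = Add(5, -7) = -2)
b = Rational(22, 83) (b = Mul(-22, Pow(-83, -1)) = Mul(-22, Rational(-1, 83)) = Rational(22, 83) ≈ 0.26506)
Function('K')(p, B) = Mul(Rational(105, 83), p) (Function('K')(p, B) = Add(Mul(Rational(22, 83), p), p) = Mul(Rational(105, 83), p))
Add(Function('K')(-182, Function('Z')(8, 6)), Mul(-1, 33187)) = Add(Mul(Rational(105, 83), -182), Mul(-1, 33187)) = Add(Rational(-19110, 83), -33187) = Rational(-2773631, 83)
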